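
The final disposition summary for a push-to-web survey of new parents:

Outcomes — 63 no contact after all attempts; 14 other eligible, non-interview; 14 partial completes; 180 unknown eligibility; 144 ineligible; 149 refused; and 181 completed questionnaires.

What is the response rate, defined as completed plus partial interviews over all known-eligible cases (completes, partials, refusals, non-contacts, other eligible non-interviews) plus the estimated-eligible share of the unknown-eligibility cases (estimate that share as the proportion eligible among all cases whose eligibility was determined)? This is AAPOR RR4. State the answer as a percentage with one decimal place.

35.1%

Numerator → 181 + 14 = 195
Determined eligible → 181 + 14 + 149 + 63 + 14 = 421
e = 421 / (421 + 144) = 421 / 565 = 0.7451
Eligible share of unknowns → 0.7451 × 180 = 134.12
Denominator → 421 + 134.12 = 555.12
RR4 = 195 / 555.12 = 0.3513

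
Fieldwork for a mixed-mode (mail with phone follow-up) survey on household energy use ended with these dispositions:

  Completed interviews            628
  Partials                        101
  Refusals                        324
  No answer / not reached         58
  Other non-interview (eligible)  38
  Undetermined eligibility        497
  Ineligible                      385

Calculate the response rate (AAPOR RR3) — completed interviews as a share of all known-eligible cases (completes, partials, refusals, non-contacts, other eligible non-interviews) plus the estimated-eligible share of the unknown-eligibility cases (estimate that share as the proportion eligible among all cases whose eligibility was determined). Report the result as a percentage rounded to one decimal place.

Num = 628
Determined eligible = 628 + 101 + 324 + 58 + 38 = 1149
e = 1149 / (1149 + 385) = 1149 / 1534 = 0.7490
Eligible share of unknowns = 0.7490 × 497 = 372.25
Denom = 1149 + 372.25 = 1521.25
RR3 = 628 / 1521.25 = 0.4128

41.3%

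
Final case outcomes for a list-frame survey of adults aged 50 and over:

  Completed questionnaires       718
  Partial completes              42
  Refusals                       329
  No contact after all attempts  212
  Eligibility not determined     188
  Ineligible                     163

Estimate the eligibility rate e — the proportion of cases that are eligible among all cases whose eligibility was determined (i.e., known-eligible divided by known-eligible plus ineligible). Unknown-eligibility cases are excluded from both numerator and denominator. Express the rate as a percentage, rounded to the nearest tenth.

88.9%

Known eligible: 718 + 42 + 329 + 212 = 1301
e = 1301 / (1301 + 163) = 1301 / 1464 = 0.8887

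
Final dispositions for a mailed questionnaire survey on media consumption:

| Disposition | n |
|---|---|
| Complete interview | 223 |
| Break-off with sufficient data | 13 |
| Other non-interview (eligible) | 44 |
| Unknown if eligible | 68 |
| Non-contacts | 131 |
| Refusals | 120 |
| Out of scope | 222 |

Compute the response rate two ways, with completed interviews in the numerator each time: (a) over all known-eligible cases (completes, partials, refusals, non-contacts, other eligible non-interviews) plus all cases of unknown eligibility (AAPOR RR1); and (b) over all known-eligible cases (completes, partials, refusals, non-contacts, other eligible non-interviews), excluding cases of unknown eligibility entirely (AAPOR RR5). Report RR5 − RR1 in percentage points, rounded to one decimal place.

Numerator: 223
Base: 223 + 13 + 120 + 131 + 44 + 68 = 599
RR1 = 223 / 599 = 0.3723
Base: 223 + 13 + 120 + 131 + 44 = 531
RR5 = 223 / 531 = 0.4200
Difference = 42.00 − 37.23 = 4.77 percentage points

4.8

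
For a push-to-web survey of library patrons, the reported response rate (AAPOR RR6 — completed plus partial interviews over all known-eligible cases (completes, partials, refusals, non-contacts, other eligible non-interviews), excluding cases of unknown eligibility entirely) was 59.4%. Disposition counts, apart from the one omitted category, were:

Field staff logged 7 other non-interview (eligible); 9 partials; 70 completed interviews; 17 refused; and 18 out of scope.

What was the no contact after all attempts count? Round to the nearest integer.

30

Numerator: 70 + 9 = 79
RR6 = 79 / D = 0.594
D = 79 / 0.594 = 133.0
Rest of base = 103
no contact after all attempts = 133.0 − 103 ≈ 30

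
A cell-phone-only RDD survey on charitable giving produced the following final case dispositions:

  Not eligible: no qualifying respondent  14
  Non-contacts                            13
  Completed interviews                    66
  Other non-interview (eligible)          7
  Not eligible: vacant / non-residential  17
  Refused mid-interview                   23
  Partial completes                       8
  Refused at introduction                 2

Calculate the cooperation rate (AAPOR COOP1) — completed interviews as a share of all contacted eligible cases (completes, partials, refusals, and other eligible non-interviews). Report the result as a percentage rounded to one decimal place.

62.3%

Refusals = 2 + 23 = 25
Ineligible = 14 + 17 = 31
Num → 66
Base → 66 + 8 + 25 + 7 = 106
COOP1 = 66 / 106 = 0.6226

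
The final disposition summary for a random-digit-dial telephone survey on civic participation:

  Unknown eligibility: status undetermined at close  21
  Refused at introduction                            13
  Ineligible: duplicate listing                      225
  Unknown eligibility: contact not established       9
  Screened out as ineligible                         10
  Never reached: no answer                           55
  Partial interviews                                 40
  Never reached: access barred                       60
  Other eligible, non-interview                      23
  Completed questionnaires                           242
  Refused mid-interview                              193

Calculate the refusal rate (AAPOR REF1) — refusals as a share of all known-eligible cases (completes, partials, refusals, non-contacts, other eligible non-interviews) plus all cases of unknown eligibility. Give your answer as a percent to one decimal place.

31.4%

Refused = 13 + 193 = 206
No contact after all attempts = 55 + 60 = 115
Eligibility not determined = 9 + 21 = 30
Out of scope = 10 + 225 = 235
Numerator = 206
Denominator = 242 + 40 + 206 + 115 + 23 + 30 = 656
REF1 = 206 / 656 = 0.3140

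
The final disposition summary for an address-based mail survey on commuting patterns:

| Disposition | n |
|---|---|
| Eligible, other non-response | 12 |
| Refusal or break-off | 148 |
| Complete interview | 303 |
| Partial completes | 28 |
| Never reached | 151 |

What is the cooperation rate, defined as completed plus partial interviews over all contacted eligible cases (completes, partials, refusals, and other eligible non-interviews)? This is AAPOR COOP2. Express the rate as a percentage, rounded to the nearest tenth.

Top → 303 + 28 = 331
Base → 303 + 28 + 148 + 12 = 491
COOP2 = 331 / 491 = 0.6741

67.4%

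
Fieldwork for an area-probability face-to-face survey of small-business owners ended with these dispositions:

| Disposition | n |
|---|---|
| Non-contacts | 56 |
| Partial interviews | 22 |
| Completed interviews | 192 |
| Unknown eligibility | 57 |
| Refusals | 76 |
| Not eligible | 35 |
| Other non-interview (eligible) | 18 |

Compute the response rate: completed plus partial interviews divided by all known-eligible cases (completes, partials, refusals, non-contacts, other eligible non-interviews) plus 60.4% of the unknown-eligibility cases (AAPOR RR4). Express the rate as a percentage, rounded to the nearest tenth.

53.7%

Num: 192 + 22 = 214
Determined eligible: 192 + 22 + 76 + 56 + 18 = 364
Estimated eligible among unknowns: 0.6040 × 57 = 34.43
Base: 364 + 34.43 = 398.43
RR4 = 214 / 398.43 = 0.5371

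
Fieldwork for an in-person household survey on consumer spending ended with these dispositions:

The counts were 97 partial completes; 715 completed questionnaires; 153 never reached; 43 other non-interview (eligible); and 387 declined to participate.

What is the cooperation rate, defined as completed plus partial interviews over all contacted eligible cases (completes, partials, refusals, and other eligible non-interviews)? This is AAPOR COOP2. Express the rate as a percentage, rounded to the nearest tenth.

Num = 715 + 97 = 812
Base = 715 + 97 + 387 + 43 = 1242
COOP2 = 812 / 1242 = 0.6538

65.4%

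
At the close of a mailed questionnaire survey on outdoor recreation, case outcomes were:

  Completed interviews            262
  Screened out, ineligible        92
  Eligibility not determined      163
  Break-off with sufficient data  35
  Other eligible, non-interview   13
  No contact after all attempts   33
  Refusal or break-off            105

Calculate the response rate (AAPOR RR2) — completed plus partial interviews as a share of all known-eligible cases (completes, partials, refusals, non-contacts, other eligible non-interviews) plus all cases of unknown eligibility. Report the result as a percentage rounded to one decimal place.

48.6%

Numerator = 262 + 35 = 297
Denominator = 262 + 35 + 105 + 33 + 13 + 163 = 611
RR2 = 297 / 611 = 0.4861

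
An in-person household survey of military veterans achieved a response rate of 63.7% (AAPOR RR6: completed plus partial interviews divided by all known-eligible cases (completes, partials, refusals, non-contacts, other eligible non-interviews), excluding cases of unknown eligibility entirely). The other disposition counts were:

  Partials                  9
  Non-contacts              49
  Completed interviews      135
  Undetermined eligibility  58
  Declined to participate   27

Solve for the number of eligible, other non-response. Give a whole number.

Top = 135 + 9 = 144
RR6 = 144 / D = 0.637
D = 144 / 0.637 = 226.1
Remaining denominator categories sum to 220
eligible, other non-response = 226.1 − 220 ≈ 6

6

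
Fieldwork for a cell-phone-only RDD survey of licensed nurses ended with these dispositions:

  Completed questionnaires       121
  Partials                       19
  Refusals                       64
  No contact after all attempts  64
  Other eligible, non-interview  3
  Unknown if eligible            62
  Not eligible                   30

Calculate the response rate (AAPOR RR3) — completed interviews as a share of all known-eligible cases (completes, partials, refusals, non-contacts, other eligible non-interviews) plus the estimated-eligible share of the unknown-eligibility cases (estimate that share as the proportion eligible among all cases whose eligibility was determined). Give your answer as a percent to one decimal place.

Numerator: 121
Determined eligible: 121 + 19 + 64 + 64 + 3 = 271
e = 271 / (271 + 30) = 271 / 301 = 0.9003
e × U: 0.9003 × 62 = 55.82
Denom: 271 + 55.82 = 326.82
RR3 = 121 / 326.82 = 0.3702

37.0%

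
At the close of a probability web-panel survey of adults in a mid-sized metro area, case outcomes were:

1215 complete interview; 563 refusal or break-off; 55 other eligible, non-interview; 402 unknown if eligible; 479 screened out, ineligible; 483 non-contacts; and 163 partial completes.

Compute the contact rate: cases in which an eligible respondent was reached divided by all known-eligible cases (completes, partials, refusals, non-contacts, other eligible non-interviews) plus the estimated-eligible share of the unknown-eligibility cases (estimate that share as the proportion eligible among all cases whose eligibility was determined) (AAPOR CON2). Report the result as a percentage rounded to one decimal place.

70.9%

Numerator = 1215 + 163 + 563 + 55 = 1996
Determined eligible = 1215 + 163 + 563 + 483 + 55 = 2479
e = 2479 / (2479 + 479) = 2479 / 2958 = 0.8381
e × U = 0.8381 × 402 = 336.92
Denominator = 2479 + 336.92 = 2815.92
CON2 = 1996 / 2815.92 = 0.7088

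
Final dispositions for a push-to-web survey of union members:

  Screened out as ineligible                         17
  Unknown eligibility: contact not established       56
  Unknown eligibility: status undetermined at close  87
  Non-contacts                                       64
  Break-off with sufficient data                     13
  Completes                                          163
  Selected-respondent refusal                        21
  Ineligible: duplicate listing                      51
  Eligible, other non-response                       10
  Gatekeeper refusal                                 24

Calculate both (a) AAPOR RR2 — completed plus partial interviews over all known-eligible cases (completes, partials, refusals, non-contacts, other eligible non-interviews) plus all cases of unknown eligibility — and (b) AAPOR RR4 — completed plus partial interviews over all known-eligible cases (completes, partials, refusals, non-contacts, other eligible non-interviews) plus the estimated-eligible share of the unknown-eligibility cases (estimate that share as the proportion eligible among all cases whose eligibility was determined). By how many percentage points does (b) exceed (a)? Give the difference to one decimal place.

Refusals = 24 + 21 = 45
Unknown eligibility = 56 + 87 = 143
Out of scope = 17 + 51 = 68
Top → 163 + 13 = 176
Base → 163 + 13 + 45 + 64 + 10 + 143 = 438
RR2 = 176 / 438 = 0.4018
Determined eligible → 163 + 13 + 45 + 64 + 10 = 295
e = 295 / (295 + 68) = 295 / 363 = 0.8127
Eligible share of unknowns → 0.8127 × 143 = 116.22
Base → 295 + 116.22 = 411.22
RR4 = 176 / 411.22 = 0.4280
Difference = 42.80 − 40.18 = 2.62 percentage points

2.6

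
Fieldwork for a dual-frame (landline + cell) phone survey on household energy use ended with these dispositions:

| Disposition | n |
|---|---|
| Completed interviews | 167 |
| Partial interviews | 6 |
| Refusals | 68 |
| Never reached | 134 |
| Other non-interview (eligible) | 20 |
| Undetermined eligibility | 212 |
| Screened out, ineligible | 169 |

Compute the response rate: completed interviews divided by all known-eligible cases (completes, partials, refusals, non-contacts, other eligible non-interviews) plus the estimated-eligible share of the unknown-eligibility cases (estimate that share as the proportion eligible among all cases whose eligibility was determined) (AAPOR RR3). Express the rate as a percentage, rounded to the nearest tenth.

Numerator: 167
Eligible (known): 167 + 6 + 68 + 134 + 20 = 395
e = 395 / (395 + 169) = 395 / 564 = 0.7004
Eligible share of unknowns: 0.7004 × 212 = 148.48
Denominator: 395 + 148.48 = 543.48
RR3 = 167 / 543.48 = 0.3073

30.7%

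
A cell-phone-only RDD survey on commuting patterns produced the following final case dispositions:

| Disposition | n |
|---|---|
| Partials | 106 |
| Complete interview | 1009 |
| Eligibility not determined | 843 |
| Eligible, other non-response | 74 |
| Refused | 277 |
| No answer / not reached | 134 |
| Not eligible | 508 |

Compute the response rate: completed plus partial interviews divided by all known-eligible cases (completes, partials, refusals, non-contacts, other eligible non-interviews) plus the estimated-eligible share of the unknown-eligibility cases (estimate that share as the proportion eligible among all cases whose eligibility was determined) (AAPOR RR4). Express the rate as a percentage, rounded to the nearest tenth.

Num = 1009 + 106 = 1115
Known eligible = 1009 + 106 + 277 + 134 + 74 = 1600
e = 1600 / (1600 + 508) = 1600 / 2108 = 0.7590
Eligible share of unknowns = 0.7590 × 843 = 639.84
Denom = 1600 + 639.84 = 2239.84
RR4 = 1115 / 2239.84 = 0.4978

49.8%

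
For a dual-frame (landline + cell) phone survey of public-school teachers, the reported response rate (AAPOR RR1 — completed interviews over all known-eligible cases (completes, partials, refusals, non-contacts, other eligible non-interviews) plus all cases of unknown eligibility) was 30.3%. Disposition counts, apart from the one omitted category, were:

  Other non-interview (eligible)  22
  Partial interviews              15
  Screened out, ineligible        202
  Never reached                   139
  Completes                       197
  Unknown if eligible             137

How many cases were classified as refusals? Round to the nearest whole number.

140

RR1 = 197 / D = 0.303
D = 197 / 0.303 = 650.2
Rest of base = 510
refusals = 650.2 − 510 ≈ 140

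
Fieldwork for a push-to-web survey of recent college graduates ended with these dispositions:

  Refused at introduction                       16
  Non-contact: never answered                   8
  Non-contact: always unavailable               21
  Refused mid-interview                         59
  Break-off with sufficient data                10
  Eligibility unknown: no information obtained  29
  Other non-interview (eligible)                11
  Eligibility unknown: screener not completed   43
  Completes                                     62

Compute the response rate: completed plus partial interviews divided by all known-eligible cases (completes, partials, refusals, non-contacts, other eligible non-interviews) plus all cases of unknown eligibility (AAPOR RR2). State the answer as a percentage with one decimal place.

27.8%

Refused = 16 + 59 = 75
Never reached = 8 + 21 = 29
Unknown eligibility = 43 + 29 = 72
Top: 62 + 10 = 72
Denominator: 62 + 10 + 75 + 29 + 11 + 72 = 259
RR2 = 72 / 259 = 0.2780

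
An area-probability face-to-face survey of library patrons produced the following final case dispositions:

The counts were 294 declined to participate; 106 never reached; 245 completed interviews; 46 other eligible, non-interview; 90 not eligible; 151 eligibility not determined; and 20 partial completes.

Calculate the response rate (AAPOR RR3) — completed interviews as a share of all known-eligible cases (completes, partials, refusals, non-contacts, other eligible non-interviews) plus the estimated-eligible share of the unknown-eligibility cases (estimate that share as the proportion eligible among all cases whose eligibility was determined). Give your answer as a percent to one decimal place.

29.0%

Num: 245
Determined eligible: 245 + 20 + 294 + 106 + 46 = 711
e = 711 / (711 + 90) = 711 / 801 = 0.8876
Estimated eligible among unknowns: 0.8876 × 151 = 134.03
Denom: 711 + 134.03 = 845.03
RR3 = 245 / 845.03 = 0.2899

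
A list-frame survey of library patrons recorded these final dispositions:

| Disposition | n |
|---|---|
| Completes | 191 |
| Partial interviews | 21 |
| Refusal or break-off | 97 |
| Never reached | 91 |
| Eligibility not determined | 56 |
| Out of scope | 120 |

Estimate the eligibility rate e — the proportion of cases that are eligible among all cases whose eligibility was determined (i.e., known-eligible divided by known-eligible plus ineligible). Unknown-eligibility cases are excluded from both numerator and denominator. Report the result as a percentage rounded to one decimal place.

Eligible (known) → 191 + 21 + 97 + 91 = 400
e = 400 / (400 + 120) = 400 / 520 = 0.7692

76.9%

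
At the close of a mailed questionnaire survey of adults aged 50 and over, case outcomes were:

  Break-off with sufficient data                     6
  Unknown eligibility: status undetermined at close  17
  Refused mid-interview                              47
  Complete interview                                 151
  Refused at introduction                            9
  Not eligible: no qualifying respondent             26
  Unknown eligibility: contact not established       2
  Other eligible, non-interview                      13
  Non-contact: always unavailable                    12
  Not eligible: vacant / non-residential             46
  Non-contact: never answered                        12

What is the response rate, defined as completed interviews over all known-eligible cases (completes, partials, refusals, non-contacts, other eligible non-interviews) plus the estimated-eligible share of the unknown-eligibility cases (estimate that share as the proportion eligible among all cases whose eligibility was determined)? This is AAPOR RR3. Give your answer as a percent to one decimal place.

57.0%

Refused = 9 + 47 = 56
Never reached = 12 + 12 = 24
Unknown eligibility = 2 + 17 = 19
Ineligible = 26 + 46 = 72
Num → 151
Known eligible → 151 + 6 + 56 + 24 + 13 = 250
e = 250 / (250 + 72) = 250 / 322 = 0.7764
Estimated eligible among unknowns → 0.7764 × 19 = 14.75
Base → 250 + 14.75 = 264.75
RR3 = 151 / 264.75 = 0.5703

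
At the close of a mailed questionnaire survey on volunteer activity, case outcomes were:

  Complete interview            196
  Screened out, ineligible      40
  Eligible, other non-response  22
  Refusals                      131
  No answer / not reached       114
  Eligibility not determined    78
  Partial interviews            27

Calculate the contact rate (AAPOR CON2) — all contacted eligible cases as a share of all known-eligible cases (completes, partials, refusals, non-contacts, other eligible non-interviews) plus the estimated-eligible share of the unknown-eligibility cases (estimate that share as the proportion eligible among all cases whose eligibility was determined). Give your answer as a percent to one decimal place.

Top: 196 + 27 + 131 + 22 = 376
Eligible (known): 196 + 27 + 131 + 114 + 22 = 490
e = 490 / (490 + 40) = 490 / 530 = 0.9245
Eligible share of unknowns: 0.9245 × 78 = 72.11
Denom: 490 + 72.11 = 562.11
CON2 = 376 / 562.11 = 0.6689

66.9%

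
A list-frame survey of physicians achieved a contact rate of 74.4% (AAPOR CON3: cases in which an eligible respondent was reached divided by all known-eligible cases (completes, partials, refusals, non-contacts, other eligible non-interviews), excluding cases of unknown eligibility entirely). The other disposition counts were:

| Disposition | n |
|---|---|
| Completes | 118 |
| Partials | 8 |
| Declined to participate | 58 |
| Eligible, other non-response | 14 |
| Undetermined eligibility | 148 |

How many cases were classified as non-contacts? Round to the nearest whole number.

Numerator: 118 + 8 + 58 + 14 = 198
CON3 = 198 / D = 0.744
D = 198 / 0.744 = 266.1
Other denominator terms total 198
non-contacts = 266.1 − 198 ≈ 68

68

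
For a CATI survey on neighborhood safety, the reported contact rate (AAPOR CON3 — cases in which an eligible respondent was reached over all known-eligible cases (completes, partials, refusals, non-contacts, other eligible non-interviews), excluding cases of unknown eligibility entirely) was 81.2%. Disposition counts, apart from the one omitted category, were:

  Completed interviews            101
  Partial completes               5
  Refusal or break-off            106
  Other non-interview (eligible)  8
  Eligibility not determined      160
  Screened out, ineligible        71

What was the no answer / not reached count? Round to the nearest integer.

Num: 101 + 5 + 106 + 8 = 220
CON3 = 220 / D = 0.812
D = 220 / 0.812 = 270.9
Rest of base = 220
no answer / not reached = 270.9 − 220 ≈ 51

51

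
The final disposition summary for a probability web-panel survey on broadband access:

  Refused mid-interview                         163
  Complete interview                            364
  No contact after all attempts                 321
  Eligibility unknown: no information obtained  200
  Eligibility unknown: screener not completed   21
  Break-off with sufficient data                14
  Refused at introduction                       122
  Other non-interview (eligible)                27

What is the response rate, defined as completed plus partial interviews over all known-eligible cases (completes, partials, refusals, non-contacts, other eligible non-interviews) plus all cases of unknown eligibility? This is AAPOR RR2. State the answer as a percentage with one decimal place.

30.7%

Refusal or break-off = 122 + 163 = 285
Undetermined eligibility = 21 + 200 = 221
Top = 364 + 14 = 378
Base = 364 + 14 + 285 + 321 + 27 + 221 = 1232
RR2 = 378 / 1232 = 0.3068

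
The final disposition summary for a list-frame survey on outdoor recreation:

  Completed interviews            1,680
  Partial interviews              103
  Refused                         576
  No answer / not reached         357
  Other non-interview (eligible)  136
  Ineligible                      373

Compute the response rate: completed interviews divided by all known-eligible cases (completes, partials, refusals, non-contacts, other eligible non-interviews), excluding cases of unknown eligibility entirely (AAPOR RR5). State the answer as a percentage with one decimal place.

Numerator = 1680
Base = 1680 + 103 + 576 + 357 + 136 = 2852
RR5 = 1680 / 2852 = 0.5891

58.9%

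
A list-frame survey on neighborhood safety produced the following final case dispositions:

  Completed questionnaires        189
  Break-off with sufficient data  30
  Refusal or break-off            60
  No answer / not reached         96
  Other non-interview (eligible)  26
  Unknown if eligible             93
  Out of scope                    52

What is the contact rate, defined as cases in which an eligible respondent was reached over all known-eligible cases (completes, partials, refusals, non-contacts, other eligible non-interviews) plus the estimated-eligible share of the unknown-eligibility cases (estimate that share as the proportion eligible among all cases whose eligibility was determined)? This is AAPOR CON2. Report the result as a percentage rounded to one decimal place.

63.1%

Top: 189 + 30 + 60 + 26 = 305
Determined eligible: 189 + 30 + 60 + 96 + 26 = 401
e = 401 / (401 + 52) = 401 / 453 = 0.8852
Eligible share of unknowns: 0.8852 × 93 = 82.32
Denom: 401 + 82.32 = 483.32
CON2 = 305 / 483.32 = 0.6311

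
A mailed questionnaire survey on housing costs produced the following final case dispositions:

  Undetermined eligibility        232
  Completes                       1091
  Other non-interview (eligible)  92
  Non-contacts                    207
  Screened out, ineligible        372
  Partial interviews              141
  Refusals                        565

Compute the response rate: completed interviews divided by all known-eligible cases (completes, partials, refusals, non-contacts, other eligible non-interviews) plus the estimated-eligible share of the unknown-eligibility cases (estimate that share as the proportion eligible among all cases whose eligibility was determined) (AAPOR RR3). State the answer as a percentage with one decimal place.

47.6%

Top = 1091
Eligible (known) = 1091 + 141 + 565 + 207 + 92 = 2096
e = 2096 / (2096 + 372) = 2096 / 2468 = 0.8493
Eligible share of unknowns = 0.8493 × 232 = 197.04
Denominator = 2096 + 197.04 = 2293.04
RR3 = 1091 / 2293.04 = 0.4758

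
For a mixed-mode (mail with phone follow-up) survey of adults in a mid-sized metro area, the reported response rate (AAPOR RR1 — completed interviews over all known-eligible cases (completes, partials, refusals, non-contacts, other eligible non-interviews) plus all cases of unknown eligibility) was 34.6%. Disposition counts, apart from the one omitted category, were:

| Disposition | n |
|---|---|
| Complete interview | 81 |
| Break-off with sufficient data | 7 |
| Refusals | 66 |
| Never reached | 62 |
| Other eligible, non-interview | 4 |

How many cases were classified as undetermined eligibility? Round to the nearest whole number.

14

RR1 = 81 / D = 0.346
D = 81 / 0.346 = 234.1
Rest of base = 220
undetermined eligibility = 234.1 − 220 ≈ 14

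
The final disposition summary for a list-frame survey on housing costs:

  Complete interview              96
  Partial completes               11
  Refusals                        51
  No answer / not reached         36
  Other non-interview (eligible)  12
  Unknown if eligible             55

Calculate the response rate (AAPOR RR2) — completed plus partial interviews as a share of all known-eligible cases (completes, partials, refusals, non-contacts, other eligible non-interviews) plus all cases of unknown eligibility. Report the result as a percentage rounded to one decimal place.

Numerator = 96 + 11 = 107
Denom = 96 + 11 + 51 + 36 + 12 + 55 = 261
RR2 = 107 / 261 = 0.4100

41.0%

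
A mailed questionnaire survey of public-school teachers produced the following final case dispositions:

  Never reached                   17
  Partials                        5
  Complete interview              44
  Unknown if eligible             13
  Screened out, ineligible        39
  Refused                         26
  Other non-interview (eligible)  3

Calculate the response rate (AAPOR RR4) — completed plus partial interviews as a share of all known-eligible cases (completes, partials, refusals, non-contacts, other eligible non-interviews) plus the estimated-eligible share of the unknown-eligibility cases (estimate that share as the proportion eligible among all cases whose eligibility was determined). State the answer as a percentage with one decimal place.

Top = 44 + 5 = 49
Eligible (known) = 44 + 5 + 26 + 17 + 3 = 95
e = 95 / (95 + 39) = 95 / 134 = 0.7090
Estimated eligible among unknowns = 0.7090 × 13 = 9.22
Base = 95 + 9.22 = 104.22
RR4 = 49 / 104.22 = 0.4702

47.0%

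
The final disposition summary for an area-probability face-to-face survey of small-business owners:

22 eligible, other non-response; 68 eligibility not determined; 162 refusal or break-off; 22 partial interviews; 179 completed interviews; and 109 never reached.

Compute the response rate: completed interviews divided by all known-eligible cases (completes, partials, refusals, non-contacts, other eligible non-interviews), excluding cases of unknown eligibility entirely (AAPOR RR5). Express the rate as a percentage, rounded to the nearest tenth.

36.2%

Num = 179
Base = 179 + 22 + 162 + 109 + 22 = 494
RR5 = 179 / 494 = 0.3623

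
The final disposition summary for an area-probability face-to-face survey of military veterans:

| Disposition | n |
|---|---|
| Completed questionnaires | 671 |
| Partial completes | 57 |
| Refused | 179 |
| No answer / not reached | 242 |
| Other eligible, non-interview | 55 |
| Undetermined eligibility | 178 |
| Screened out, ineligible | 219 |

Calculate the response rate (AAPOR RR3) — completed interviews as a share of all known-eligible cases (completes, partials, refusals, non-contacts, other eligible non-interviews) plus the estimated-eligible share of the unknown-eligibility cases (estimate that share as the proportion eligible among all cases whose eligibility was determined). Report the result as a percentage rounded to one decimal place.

Top: 671
Determined eligible: 671 + 57 + 179 + 242 + 55 = 1204
e = 1204 / (1204 + 219) = 1204 / 1423 = 0.8461
e × U: 0.8461 × 178 = 150.61
Denom: 1204 + 150.61 = 1354.61
RR3 = 671 / 1354.61 = 0.4953

49.5%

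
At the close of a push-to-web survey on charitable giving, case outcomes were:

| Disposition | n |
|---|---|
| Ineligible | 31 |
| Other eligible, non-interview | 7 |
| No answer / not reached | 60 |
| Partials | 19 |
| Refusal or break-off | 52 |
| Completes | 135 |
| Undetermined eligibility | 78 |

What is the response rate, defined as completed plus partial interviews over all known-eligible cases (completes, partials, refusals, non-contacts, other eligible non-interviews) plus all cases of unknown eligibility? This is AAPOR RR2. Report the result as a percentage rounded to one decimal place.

43.9%

Numerator → 135 + 19 = 154
Denom → 135 + 19 + 52 + 60 + 7 + 78 = 351
RR2 = 154 / 351 = 0.4387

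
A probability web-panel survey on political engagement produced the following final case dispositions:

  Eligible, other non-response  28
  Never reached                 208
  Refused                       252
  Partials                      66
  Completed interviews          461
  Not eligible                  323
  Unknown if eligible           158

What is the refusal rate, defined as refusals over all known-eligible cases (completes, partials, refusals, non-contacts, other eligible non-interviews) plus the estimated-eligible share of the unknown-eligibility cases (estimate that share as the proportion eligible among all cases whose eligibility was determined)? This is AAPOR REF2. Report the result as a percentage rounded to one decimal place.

22.2%

Numerator → 252
Eligible (known) → 461 + 66 + 252 + 208 + 28 = 1015
e = 1015 / (1015 + 323) = 1015 / 1338 = 0.7586
Eligible share of unknowns → 0.7586 × 158 = 119.86
Denom → 1015 + 119.86 = 1134.86
REF2 = 252 / 1134.86 = 0.2221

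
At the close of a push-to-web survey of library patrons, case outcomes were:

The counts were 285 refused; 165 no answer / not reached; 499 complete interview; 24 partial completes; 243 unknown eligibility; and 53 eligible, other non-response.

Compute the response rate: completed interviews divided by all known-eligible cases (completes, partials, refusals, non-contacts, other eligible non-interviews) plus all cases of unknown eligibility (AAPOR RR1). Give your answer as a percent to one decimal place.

39.3%

Num → 499
Denom → 499 + 24 + 285 + 165 + 53 + 243 = 1269
RR1 = 499 / 1269 = 0.3932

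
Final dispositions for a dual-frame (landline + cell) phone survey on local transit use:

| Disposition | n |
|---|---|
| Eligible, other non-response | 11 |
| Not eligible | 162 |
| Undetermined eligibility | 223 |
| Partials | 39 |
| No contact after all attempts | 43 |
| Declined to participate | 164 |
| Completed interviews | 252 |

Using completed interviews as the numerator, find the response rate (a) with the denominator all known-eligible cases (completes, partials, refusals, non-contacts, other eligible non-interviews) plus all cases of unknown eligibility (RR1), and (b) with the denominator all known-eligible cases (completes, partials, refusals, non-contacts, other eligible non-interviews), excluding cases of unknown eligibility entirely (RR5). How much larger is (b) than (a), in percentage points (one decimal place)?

15.1

Num = 252
Denominator = 252 + 39 + 164 + 43 + 11 + 223 = 732
RR1 = 252 / 732 = 0.3443
Denominator = 252 + 39 + 164 + 43 + 11 = 509
RR5 = 252 / 509 = 0.4951
Difference = 49.51 − 34.43 = 15.08 percentage points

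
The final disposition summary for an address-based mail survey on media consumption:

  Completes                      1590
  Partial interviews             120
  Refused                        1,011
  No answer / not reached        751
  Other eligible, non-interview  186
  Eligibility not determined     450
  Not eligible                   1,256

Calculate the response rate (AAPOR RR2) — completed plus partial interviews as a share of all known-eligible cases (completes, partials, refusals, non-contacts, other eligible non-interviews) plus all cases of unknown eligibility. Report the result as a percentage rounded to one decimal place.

Numerator = 1590 + 120 = 1710
Denominator = 1590 + 120 + 1011 + 751 + 186 + 450 = 4108
RR2 = 1710 / 4108 = 0.4163

41.6%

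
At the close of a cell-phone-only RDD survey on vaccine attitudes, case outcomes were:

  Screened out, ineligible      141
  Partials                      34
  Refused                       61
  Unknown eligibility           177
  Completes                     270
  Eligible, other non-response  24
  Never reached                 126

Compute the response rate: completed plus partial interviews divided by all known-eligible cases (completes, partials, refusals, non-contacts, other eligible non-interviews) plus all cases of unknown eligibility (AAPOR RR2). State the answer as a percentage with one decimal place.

Num = 270 + 34 = 304
Base = 270 + 34 + 61 + 126 + 24 + 177 = 692
RR2 = 304 / 692 = 0.4393

43.9%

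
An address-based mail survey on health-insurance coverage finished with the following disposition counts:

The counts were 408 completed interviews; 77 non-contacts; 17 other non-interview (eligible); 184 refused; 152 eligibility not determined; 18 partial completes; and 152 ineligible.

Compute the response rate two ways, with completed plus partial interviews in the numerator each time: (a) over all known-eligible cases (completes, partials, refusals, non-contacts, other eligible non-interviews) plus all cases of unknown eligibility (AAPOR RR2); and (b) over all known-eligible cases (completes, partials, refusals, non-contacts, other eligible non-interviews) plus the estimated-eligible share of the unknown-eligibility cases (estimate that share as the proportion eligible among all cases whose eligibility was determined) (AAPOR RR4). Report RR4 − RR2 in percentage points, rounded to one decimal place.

1.6

Num: 408 + 18 = 426
Base: 408 + 18 + 184 + 77 + 17 + 152 = 856
RR2 = 426 / 856 = 0.4977
Known eligible: 408 + 18 + 184 + 77 + 17 = 704
e = 704 / (704 + 152) = 704 / 856 = 0.8224
e × U: 0.8224 × 152 = 125.00
Base: 704 + 125.00 = 829.00
RR4 = 426 / 829.00 = 0.5139
Difference = 51.39 − 49.77 = 1.62 percentage points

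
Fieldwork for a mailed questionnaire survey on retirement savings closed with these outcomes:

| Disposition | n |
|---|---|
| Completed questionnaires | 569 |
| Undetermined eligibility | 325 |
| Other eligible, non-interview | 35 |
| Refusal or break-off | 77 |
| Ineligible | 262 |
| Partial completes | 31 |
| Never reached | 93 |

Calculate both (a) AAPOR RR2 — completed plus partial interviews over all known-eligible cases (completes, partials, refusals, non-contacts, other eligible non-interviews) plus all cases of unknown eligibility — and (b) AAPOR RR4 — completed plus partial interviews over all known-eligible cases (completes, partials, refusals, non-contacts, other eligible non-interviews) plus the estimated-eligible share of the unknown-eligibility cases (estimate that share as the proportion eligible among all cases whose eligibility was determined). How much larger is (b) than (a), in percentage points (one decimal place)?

4.0

Num: 569 + 31 = 600
Base: 569 + 31 + 77 + 93 + 35 + 325 = 1130
RR2 = 600 / 1130 = 0.5310
Eligible (known): 569 + 31 + 77 + 93 + 35 = 805
e = 805 / (805 + 262) = 805 / 1067 = 0.7545
e × U: 0.7545 × 325 = 245.21
Base: 805 + 245.21 = 1050.21
RR4 = 600 / 1050.21 = 0.5713
Difference = 57.13 − 53.10 = 4.03 percentage points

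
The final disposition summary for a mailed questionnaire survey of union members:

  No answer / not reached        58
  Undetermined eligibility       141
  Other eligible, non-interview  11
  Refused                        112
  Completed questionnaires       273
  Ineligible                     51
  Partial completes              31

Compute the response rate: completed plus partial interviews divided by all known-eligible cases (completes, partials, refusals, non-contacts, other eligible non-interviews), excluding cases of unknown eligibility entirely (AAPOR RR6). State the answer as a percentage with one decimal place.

Top → 273 + 31 = 304
Denom → 273 + 31 + 112 + 58 + 11 = 485
RR6 = 304 / 485 = 0.6268

62.7%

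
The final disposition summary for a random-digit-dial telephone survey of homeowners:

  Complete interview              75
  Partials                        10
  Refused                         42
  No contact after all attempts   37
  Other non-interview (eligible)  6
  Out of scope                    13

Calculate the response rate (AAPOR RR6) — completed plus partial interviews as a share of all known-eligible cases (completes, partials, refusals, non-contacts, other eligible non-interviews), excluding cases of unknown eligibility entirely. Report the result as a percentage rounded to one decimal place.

50.0%

Top → 75 + 10 = 85
Denom → 75 + 10 + 42 + 37 + 6 = 170
RR6 = 85 / 170 = 0.5000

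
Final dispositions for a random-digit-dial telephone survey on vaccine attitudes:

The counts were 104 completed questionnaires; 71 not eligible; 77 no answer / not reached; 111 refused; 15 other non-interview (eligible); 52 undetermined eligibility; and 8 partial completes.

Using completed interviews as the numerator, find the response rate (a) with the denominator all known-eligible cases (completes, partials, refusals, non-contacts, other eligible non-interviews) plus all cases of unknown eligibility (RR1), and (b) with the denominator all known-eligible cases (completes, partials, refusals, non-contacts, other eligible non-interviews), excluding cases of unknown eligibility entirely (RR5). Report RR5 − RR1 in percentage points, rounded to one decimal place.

Numerator: 104
Denominator: 104 + 8 + 111 + 77 + 15 + 52 = 367
RR1 = 104 / 367 = 0.2834
Denominator: 104 + 8 + 111 + 77 + 15 = 315
RR5 = 104 / 315 = 0.3302
Difference = 33.02 − 28.34 = 4.68 percentage points

4.7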